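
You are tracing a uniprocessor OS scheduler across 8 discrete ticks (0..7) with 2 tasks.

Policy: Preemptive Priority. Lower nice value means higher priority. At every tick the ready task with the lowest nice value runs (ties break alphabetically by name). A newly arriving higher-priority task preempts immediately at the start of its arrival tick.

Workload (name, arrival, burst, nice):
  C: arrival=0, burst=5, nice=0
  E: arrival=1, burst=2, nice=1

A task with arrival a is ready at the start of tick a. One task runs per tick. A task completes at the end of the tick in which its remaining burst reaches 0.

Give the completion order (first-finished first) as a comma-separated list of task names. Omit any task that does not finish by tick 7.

completion order = C, E

t=0: ready={C} → run C
t=1: ready={C,E} → run C
t=2: ready={C,E} → run C
t=3: ready={C,E} → run C
t=4: ready={C,E} → run C
t=5: ready={E} → run E
t=6: ready={E} → run E
t=7: (idle)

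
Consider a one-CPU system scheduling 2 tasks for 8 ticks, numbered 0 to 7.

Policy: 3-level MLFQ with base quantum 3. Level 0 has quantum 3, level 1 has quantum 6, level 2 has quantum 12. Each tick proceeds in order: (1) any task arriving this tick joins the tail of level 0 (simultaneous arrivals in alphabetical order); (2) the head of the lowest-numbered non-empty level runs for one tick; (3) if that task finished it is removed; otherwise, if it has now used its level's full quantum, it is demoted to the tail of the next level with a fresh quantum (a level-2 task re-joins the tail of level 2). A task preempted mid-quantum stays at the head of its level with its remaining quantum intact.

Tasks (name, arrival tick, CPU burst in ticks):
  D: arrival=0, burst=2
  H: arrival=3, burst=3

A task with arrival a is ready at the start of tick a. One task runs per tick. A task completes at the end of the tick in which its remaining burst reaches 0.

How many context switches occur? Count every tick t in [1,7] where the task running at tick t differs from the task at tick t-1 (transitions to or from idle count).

context switches = 3

t=0: L0/L1/L2 = D/-/- → run D
t=1: L0/L1/L2 = D/-/- → run D
t=2: (idle)
t=3: L0/L1/L2 = H/-/- → run H
t=4: L0/L1/L2 = H/-/- → run H
t=5: L0/L1/L2 = H/-/- → run H
t=6: (idle)
t=7: (idle)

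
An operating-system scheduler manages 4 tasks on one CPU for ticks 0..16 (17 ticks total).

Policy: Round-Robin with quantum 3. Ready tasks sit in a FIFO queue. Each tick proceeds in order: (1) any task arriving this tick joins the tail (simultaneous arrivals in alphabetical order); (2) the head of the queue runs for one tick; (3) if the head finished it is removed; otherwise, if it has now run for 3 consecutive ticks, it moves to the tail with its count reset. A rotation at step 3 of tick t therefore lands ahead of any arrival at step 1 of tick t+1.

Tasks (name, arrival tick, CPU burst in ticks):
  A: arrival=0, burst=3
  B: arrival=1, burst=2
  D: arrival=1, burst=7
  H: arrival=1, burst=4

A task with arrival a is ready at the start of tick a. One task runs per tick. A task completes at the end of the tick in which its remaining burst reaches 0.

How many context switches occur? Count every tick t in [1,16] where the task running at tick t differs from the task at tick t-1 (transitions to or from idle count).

t=0: queue=[A] q_used=0 → run A
t=1: queue=[A,B,D,H] q_used=1 → run A
t=2: queue=[A,B,D,H] q_used=2 → run A
t=3: queue=[B,D,H] q_used=0 → run B
t=4: queue=[B,D,H] q_used=1 → run B
t=5: queue=[D,H] q_used=0 → run D
t=6: queue=[D,H] q_used=1 → run D
t=7: queue=[D,H] q_used=2 → run D
t=8: queue=[H,D] q_used=0 → run H
t=9: queue=[H,D] q_used=1 → run H
t=10: queue=[H,D] q_used=2 → run H
t=11: queue=[D,H] q_used=0 → run D
t=12: queue=[D,H] q_used=1 → run D
t=13: queue=[D,H] q_used=2 → run D
t=14: queue=[H,D] q_used=0 → run H
t=15: queue=[D] q_used=0 → run D
t=16: (idle)

context switches = 7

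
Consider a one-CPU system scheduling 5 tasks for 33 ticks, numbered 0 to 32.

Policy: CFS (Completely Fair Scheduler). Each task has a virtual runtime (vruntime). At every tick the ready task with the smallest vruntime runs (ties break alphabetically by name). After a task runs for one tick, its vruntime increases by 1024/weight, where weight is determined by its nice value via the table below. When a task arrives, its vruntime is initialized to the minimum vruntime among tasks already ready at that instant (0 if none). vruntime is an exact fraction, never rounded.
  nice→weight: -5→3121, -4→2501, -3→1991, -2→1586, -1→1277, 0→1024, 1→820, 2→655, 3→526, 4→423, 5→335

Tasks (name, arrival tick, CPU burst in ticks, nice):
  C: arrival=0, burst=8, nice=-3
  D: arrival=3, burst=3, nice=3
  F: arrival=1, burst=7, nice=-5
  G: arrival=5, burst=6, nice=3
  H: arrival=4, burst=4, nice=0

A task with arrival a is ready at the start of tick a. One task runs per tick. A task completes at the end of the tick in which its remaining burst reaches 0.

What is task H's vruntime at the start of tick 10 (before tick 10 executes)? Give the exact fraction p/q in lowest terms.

t=0: vr[C=0] → run C
t=1: vr[C=1024/1991 F=1024/1991] → run C
t=2: vr[C=2048/1991 F=1024/1991] → run F
t=3: vr[C=2048/1991 D=5234688/6213911 F=5234688/6213911] → run D
t=4: vr[C=2048/1991 D=4558245376/1634258593 F=5234688/6213911 H=5234688/6213911] → run F
t=5: vr[C=2048/1991 D=4558245376/1634258593 F=7273472/6213911 G=5234688/6213911 H=5234688/6213911] → run G
t=6: vr[C=2048/1991 D=4558245376/1634258593 F=7273472/6213911 G=4558245376/1634258593 H=5234688/6213911] → run H
t=7: vr[C=2048/1991 D=4558245376/1634258593 F=7273472/6213911 G=4558245376/1634258593 H=11448599/6213911] → run C
t=8: vr[C=3072/1991 D=4558245376/1634258593 F=7273472/6213911 G=4558245376/1634258593 H=11448599/6213911] → run F
t=9: vr[C=3072/1991 D=4558245376/1634258593 F=9312256/6213911 G=4558245376/1634258593 H=11448599/6213911] → run F
t=10: vr[C=3072/1991 D=4558245376/1634258593 F=11351040/6213911 G=4558245376/1634258593 H=11448599/6213911] → run C
t=11: vr[C=4096/1991 D=4558245376/1634258593 F=11351040/6213911 G=4558245376/1634258593 H=11448599/6213911] → run F
t=12: vr[C=4096/1991 D=4558245376/1634258593 F=13389824/6213911 G=4558245376/1634258593 H=11448599/6213911] → run H
t=13: vr[C=4096/1991 D=4558245376/1634258593 F=13389824/6213911 G=4558245376/1634258593 H=17662510/6213911] → run C
t=14: vr[C=5120/1991 D=4558245376/1634258593 F=13389824/6213911 G=4558245376/1634258593 H=17662510/6213911] → run F
t=15: vr[C=5120/1991 D=4558245376/1634258593 F=15428608/6213911 G=4558245376/1634258593 H=17662510/6213911] → run F
t=16: vr[C=5120/1991 D=4558245376/1634258593 G=4558245376/1634258593 H=17662510/6213911] → run C
t=17: vr[C=6144/1991 D=4558245376/1634258593 G=4558245376/1634258593 H=17662510/6213911] → run D
t=18: vr[C=6144/1991 D=7739767808/1634258593 G=4558245376/1634258593 H=17662510/6213911] → run G
t=19: vr[C=6144/1991 D=7739767808/1634258593 G=7739767808/1634258593 H=17662510/6213911] → run H
t=20: vr[C=6144/1991 D=7739767808/1634258593 G=7739767808/1634258593 H=23876421/6213911] → run C
t=21: vr[C=7168/1991 D=7739767808/1634258593 G=7739767808/1634258593 H=23876421/6213911] → run C
t=22: vr[D=7739767808/1634258593 G=7739767808/1634258593 H=23876421/6213911] → run H
t=23: vr[D=7739767808/1634258593 G=7739767808/1634258593] → run D
t=24: vr[G=7739767808/1634258593] → run G
t=25: vr[G=10921290240/1634258593] → run G
t=26: vr[G=14102812672/1634258593] → run G
t=27: vr[G=17284335104/1634258593] → run G
t=28: (idle)
t=29: (idle)
t=30: (idle)
t=31: (idle)
t=32: (idle)

vruntime(H, start of tick 10) = 11448599/6213911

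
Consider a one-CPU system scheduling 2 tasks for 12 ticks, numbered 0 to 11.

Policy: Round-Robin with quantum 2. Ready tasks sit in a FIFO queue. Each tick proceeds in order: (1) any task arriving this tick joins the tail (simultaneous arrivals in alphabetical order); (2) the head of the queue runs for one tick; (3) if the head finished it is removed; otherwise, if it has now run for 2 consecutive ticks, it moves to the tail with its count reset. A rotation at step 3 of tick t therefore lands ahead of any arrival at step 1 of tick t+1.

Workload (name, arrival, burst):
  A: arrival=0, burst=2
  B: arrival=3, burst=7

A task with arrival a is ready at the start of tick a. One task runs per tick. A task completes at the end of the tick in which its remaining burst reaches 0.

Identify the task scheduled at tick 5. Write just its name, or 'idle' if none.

t=0: queue=[A] q_used=0 → run A
t=1: queue=[A] q_used=1 → run A
t=2: (idle)
t=3: queue=[B] q_used=0 → run B
t=4: queue=[B] q_used=1 → run B
t=5: queue=[B] q_used=0 → run B
t=6: queue=[B] q_used=1 → run B
t=7: queue=[B] q_used=0 → run B
t=8: queue=[B] q_used=1 → run B
t=9: queue=[B] q_used=0 → run B
t=10: (idle)
t=11: (idle)

running at tick 5 = B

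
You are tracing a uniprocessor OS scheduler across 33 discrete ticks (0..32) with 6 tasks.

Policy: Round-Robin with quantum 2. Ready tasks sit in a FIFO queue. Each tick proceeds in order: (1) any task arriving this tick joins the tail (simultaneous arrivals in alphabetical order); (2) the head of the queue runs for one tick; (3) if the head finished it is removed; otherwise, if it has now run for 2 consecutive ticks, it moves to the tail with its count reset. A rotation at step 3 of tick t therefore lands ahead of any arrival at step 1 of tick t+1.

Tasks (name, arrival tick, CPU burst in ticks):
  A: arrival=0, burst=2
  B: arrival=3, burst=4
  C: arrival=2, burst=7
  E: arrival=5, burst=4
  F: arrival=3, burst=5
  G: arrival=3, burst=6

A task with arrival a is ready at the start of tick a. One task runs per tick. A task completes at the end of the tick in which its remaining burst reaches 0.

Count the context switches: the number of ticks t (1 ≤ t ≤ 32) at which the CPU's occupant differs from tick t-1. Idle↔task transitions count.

context switches = 15

t=0: queue=[A] q_used=0 → run A
t=1: queue=[A] q_used=1 → run A
t=2: queue=[C] q_used=0 → run C
t=3: queue=[C,B,F,G] q_used=1 → run C
t=4: queue=[B,F,G,C] q_used=0 → run B
t=5: queue=[B,F,G,C,E] q_used=1 → run B
t=6: queue=[F,G,C,E,B] q_used=0 → run F
t=7: queue=[F,G,C,E,B] q_used=1 → run F
t=8: queue=[G,C,E,B,F] q_used=0 → run G
t=9: queue=[G,C,E,B,F] q_used=1 → run G
t=10: queue=[C,E,B,F,G] q_used=0 → run C
t=11: queue=[C,E,B,F,G] q_used=1 → run C
t=12: queue=[E,B,F,G,C] q_used=0 → run E
t=13: queue=[E,B,F,G,C] q_used=1 → run E
t=14: queue=[B,F,G,C,E] q_used=0 → run B
t=15: queue=[B,F,G,C,E] q_used=1 → run B
t=16: queue=[F,G,C,E] q_used=0 → run F
t=17: queue=[F,G,C,E] q_used=1 → run F
t=18: queue=[G,C,E,F] q_used=0 → run G
t=19: queue=[G,C,E,F] q_used=1 → run G
t=20: queue=[C,E,F,G] q_used=0 → run C
t=21: queue=[C,E,F,G] q_used=1 → run C
t=22: queue=[E,F,G,C] q_used=0 → run E
t=23: queue=[E,F,G,C] q_used=1 → run E
t=24: queue=[F,G,C] q_used=0 → run F
t=25: queue=[G,C] q_used=0 → run G
t=26: queue=[G,C] q_used=1 → run G
t=27: queue=[C] q_used=0 → run C
t=28: (idle)
t=29: (idle)
t=30: (idle)
t=31: (idle)
t=32: (idle)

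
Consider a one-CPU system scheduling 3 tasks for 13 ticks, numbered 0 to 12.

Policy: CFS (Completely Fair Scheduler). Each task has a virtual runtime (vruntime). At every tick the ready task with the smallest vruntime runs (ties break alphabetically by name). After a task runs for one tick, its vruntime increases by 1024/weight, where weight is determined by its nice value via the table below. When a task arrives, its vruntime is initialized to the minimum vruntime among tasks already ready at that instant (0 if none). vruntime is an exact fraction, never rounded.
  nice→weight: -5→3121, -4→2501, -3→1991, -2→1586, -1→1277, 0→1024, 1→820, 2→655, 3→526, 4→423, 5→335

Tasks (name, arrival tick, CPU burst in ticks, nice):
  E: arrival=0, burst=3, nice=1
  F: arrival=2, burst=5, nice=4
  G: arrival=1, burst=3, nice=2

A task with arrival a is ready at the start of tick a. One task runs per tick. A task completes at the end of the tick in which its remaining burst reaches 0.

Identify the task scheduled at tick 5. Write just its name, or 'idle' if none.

running at tick 5 = G

t=0: vr[E=0] → run E
t=1: vr[E=256/205 G=256/205] → run E
t=2: vr[E=512/205 F=256/205 G=256/205] → run F
t=3: vr[E=512/205 F=318208/86715 G=256/205] → run G
t=4: vr[E=512/205 F=318208/86715 G=15104/5371] → run E
t=5: vr[F=318208/86715 G=15104/5371] → run G
t=6: vr[F=318208/86715 G=117504/26855] → run F
t=7: vr[F=528128/86715 G=117504/26855] → run G
t=8: vr[F=528128/86715] → run F
t=9: vr[F=246016/28905] → run F
t=10: vr[F=947968/86715] → run F
t=11: (idle)
t=12: (idle)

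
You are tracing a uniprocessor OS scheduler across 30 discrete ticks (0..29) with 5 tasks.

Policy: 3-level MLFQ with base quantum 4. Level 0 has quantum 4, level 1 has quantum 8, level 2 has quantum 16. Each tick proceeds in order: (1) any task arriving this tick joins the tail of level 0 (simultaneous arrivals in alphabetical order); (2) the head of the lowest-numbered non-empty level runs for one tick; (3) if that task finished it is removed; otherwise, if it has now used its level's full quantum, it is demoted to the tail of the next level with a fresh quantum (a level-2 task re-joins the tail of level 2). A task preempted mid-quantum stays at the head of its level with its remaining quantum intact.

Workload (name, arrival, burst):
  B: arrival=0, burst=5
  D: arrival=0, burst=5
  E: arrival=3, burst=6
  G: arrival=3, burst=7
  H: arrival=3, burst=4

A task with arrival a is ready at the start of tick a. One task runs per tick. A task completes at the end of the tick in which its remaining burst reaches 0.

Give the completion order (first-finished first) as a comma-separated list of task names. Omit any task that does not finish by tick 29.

completion order = H, B, D, E, G

t=0: L0/L1/L2 = BD/-/- → run B
t=1: L0/L1/L2 = BD/-/- → run B
t=2: L0/L1/L2 = BD/-/- → run B
t=3: L0/L1/L2 = BDEGH/-/- → run B
t=4: L0/L1/L2 = DEGH/B/- → run D
t=5: L0/L1/L2 = DEGH/B/- → run D
t=6: L0/L1/L2 = DEGH/B/- → run D
t=7: L0/L1/L2 = DEGH/B/- → run D
t=8: L0/L1/L2 = EGH/BD/- → run E
t=9: L0/L1/L2 = EGH/BD/- → run E
t=10: L0/L1/L2 = EGH/BD/- → run E
t=11: L0/L1/L2 = EGH/BD/- → run E
t=12: L0/L1/L2 = GH/BDE/- → run G
t=13: L0/L1/L2 = GH/BDE/- → run G
t=14: L0/L1/L2 = GH/BDE/- → run G
t=15: L0/L1/L2 = GH/BDE/- → run G
t=16: L0/L1/L2 = H/BDEG/- → run H
t=17: L0/L1/L2 = H/BDEG/- → run H
t=18: L0/L1/L2 = H/BDEG/- → run H
t=19: L0/L1/L2 = H/BDEG/- → run H
t=20: L0/L1/L2 = -/BDEG/- → run B
t=21: L0/L1/L2 = -/DEG/- → run D
t=22: L0/L1/L2 = -/EG/- → run E
t=23: L0/L1/L2 = -/EG/- → run E
t=24: L0/L1/L2 = -/G/- → run G
t=25: L0/L1/L2 = -/G/- → run G
t=26: L0/L1/L2 = -/G/- → run G
t=27: (idle)
t=28: (idle)
t=29: (idle)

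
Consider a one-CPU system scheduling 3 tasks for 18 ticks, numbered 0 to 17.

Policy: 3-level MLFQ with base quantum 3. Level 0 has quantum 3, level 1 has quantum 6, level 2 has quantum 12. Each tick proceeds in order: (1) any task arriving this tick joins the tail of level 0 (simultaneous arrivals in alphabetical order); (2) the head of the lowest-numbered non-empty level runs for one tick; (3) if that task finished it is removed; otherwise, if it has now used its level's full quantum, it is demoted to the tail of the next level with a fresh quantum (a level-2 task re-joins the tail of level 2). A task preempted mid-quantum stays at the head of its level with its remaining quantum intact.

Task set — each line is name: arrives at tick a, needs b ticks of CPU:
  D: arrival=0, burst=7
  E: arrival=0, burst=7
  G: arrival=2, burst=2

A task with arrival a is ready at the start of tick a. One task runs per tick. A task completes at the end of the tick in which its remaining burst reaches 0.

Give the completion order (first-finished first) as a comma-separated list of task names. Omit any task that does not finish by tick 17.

t=0: L0/L1/L2 = DE/-/- → run D
t=1: L0/L1/L2 = DE/-/- → run D
t=2: L0/L1/L2 = DEG/-/- → run D
t=3: L0/L1/L2 = EG/D/- → run E
t=4: L0/L1/L2 = EG/D/- → run E
t=5: L0/L1/L2 = EG/D/- → run E
t=6: L0/L1/L2 = G/DE/- → run G
t=7: L0/L1/L2 = G/DE/- → run G
t=8: L0/L1/L2 = -/DE/- → run D
t=9: L0/L1/L2 = -/DE/- → run D
t=10: L0/L1/L2 = -/DE/- → run D
t=11: L0/L1/L2 = -/DE/- → run D
t=12: L0/L1/L2 = -/E/- → run E
t=13: L0/L1/L2 = -/E/- → run E
t=14: L0/L1/L2 = -/E/- → run E
t=15: L0/L1/L2 = -/E/- → run E
t=16: (idle)
t=17: (idle)

completion order = G, D, E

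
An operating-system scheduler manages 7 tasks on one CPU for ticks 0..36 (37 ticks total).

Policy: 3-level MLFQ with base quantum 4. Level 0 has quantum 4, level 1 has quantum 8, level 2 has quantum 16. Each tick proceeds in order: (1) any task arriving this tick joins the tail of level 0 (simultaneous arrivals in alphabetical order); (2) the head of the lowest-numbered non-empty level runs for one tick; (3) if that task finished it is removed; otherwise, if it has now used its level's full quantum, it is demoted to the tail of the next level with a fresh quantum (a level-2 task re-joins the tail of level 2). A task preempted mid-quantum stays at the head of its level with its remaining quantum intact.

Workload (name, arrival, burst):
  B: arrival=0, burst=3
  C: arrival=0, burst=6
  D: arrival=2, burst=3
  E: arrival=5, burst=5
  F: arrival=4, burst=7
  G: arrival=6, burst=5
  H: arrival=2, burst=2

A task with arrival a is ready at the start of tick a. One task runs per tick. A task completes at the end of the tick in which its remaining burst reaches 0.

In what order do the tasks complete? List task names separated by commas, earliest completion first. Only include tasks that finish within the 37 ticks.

t=0: L0/L1/L2 = BC/-/- → run B
t=1: L0/L1/L2 = BC/-/- → run B
t=2: L0/L1/L2 = BCDH/-/- → run B
t=3: L0/L1/L2 = CDH/-/- → run C
t=4: L0/L1/L2 = CDHF/-/- → run C
t=5: L0/L1/L2 = CDHFE/-/- → run C
t=6: L0/L1/L2 = CDHFEG/-/- → run C
t=7: L0/L1/L2 = DHFEG/C/- → run D
t=8: L0/L1/L2 = DHFEG/C/- → run D
t=9: L0/L1/L2 = DHFEG/C/- → run D
t=10: L0/L1/L2 = HFEG/C/- → run H
t=11: L0/L1/L2 = HFEG/C/- → run H
t=12: L0/L1/L2 = FEG/C/- → run F
t=13: L0/L1/L2 = FEG/C/- → run F
t=14: L0/L1/L2 = FEG/C/- → run F
t=15: L0/L1/L2 = FEG/C/- → run F
t=16: L0/L1/L2 = EG/CF/- → run E
t=17: L0/L1/L2 = EG/CF/- → run E
t=18: L0/L1/L2 = EG/CF/- → run E
t=19: L0/L1/L2 = EG/CF/- → run E
t=20: L0/L1/L2 = G/CFE/- → run G
t=21: L0/L1/L2 = G/CFE/- → run G
t=22: L0/L1/L2 = G/CFE/- → run G
t=23: L0/L1/L2 = G/CFE/- → run G
t=24: L0/L1/L2 = -/CFEG/- → run C
t=25: L0/L1/L2 = -/CFEG/- → run C
t=26: L0/L1/L2 = -/FEG/- → run F
t=27: L0/L1/L2 = -/FEG/- → run F
t=28: L0/L1/L2 = -/FEG/- → run F
t=29: L0/L1/L2 = -/EG/- → run E
t=30: L0/L1/L2 = -/G/- → run G
t=31: (idle)
t=32: (idle)
t=33: (idle)
t=34: (idle)
t=35: (idle)
t=36: (idle)

completion order = B, D, H, C, F, E, G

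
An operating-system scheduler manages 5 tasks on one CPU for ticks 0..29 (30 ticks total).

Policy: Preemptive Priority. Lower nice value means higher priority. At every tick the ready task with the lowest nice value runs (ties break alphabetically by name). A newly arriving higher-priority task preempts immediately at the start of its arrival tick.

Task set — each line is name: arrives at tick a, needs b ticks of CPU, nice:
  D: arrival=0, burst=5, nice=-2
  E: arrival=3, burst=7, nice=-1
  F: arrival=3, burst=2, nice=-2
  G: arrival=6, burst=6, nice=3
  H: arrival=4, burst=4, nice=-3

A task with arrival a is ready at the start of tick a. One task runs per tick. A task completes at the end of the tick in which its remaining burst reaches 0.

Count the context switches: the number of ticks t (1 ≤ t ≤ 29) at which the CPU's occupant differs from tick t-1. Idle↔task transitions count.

t=0: ready={D} → run D
t=1: ready={D} → run D
t=2: ready={D} → run D
t=3: ready={D,E,F} → run D
t=4: ready={D,E,F,H} → run H
t=5: ready={D,E,F,H} → run H
t=6: ready={D,E,F,G,H} → run H
t=7: ready={D,E,F,G,H} → run H
t=8: ready={D,E,F,G} → run D
t=9: ready={E,F,G} → run F
t=10: ready={E,F,G} → run F
t=11: ready={E,G} → run E
t=12: ready={E,G} → run E
t=13: ready={E,G} → run E
t=14: ready={E,G} → run E
t=15: ready={E,G} → run E
t=16: ready={E,G} → run E
t=17: ready={E,G} → run E
t=18: ready={G} → run G
t=19: ready={G} → run G
t=20: ready={G} → run G
t=21: ready={G} → run G
t=22: ready={G} → run G
t=23: ready={G} → run G
t=24: (idle)
t=25: (idle)
t=26: (idle)
t=27: (idle)
t=28: (idle)
t=29: (idle)

context switches = 6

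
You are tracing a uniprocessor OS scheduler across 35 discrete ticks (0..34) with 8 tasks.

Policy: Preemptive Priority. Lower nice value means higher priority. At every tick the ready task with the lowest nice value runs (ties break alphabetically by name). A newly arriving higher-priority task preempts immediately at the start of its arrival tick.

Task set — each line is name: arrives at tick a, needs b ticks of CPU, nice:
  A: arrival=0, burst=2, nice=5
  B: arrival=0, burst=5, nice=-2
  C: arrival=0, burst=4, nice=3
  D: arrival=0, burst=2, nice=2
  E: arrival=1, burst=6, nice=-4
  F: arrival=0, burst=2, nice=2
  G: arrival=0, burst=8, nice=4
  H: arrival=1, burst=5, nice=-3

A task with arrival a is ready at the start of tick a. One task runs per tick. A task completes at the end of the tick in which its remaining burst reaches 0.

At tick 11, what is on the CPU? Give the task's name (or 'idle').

t=0: ready={A,B,C,D,F,G} → run B
t=1: ready={A,B,C,D,E,F,G,H} → run E
t=2: ready={A,B,C,D,E,F,G,H} → run E
t=3: ready={A,B,C,D,E,F,G,H} → run E
t=4: ready={A,B,C,D,E,F,G,H} → run E
t=5: ready={A,B,C,D,E,F,G,H} → run E
t=6: ready={A,B,C,D,E,F,G,H} → run E
t=7: ready={A,B,C,D,F,G,H} → run H
t=8: ready={A,B,C,D,F,G,H} → run H
t=9: ready={A,B,C,D,F,G,H} → run H
t=10: ready={A,B,C,D,F,G,H} → run H
t=11: ready={A,B,C,D,F,G,H} → run H
t=12: ready={A,B,C,D,F,G} → run B
t=13: ready={A,B,C,D,F,G} → run B
t=14: ready={A,B,C,D,F,G} → run B
t=15: ready={A,B,C,D,F,G} → run B
t=16: ready={A,C,D,F,G} → run D
t=17: ready={A,C,D,F,G} → run D
t=18: ready={A,C,F,G} → run F
t=19: ready={A,C,F,G} → run F
t=20: ready={A,C,G} → run C
t=21: ready={A,C,G} → run C
t=22: ready={A,C,G} → run C
t=23: ready={A,C,G} → run C
t=24: ready={A,G} → run G
t=25: ready={A,G} → run G
t=26: ready={A,G} → run G
t=27: ready={A,G} → run G
t=28: ready={A,G} → run G
t=29: ready={A,G} → run G
t=30: ready={A,G} → run G
t=31: ready={A,G} → run G
t=32: ready={A} → run A
t=33: ready={A} → run A
t=34: (idle)

running at tick 11 = H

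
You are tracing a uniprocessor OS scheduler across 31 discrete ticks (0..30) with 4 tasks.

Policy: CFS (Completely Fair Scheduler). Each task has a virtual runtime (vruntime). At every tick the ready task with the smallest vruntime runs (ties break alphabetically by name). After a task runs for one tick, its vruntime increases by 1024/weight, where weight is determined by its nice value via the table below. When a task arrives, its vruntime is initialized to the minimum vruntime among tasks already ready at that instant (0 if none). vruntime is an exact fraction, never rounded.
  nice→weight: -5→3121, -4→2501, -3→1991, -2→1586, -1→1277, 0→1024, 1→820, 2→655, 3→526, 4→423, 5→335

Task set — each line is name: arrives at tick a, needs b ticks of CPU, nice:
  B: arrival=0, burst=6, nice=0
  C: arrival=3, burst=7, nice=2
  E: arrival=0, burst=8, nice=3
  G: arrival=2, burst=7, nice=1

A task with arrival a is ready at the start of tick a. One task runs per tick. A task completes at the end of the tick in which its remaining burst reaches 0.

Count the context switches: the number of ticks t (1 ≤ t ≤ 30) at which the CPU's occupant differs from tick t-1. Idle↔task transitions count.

context switches = 26

t=0: vr[B=0 E=0] → run B
t=1: vr[B=1 E=0] → run E
t=2: vr[B=1 E=512/263 G=1] → run B
t=3: vr[B=2 C=1 E=512/263 G=1] → run C
t=4: vr[B=2 C=1679/655 E=512/263 G=1] → run G
t=5: vr[B=2 C=1679/655 E=512/263 G=461/205] → run E
t=6: vr[B=2 C=1679/655 E=1024/263 G=461/205] → run B
t=7: vr[B=3 C=1679/655 E=1024/263 G=461/205] → run G
t=8: vr[B=3 C=1679/655 E=1024/263 G=717/205] → run C
t=9: vr[B=3 C=2703/655 E=1024/263 G=717/205] → run B
t=10: vr[B=4 C=2703/655 E=1024/263 G=717/205] → run G
t=11: vr[B=4 C=2703/655 E=1024/263 G=973/205] → run E
t=12: vr[B=4 C=2703/655 E=1536/263 G=973/205] → run B
t=13: vr[B=5 C=2703/655 E=1536/263 G=973/205] → run C
t=14: vr[B=5 C=3727/655 E=1536/263 G=973/205] → run G
t=15: vr[B=5 C=3727/655 E=1536/263 G=1229/205] → run B
t=16: vr[C=3727/655 E=1536/263 G=1229/205] → run C
t=17: vr[C=4751/655 E=1536/263 G=1229/205] → run E
t=18: vr[C=4751/655 E=2048/263 G=1229/205] → run G
t=19: vr[C=4751/655 E=2048/263 G=297/41] → run G
t=20: vr[C=4751/655 E=2048/263 G=1741/205] → run C
t=21: vr[C=1155/131 E=2048/263 G=1741/205] → run E
t=22: vr[C=1155/131 E=2560/263 G=1741/205] → run G
t=23: vr[C=1155/131 E=2560/263] → run C
t=24: vr[C=6799/655 E=2560/263] → run E
t=25: vr[C=6799/655 E=3072/263] → run C
t=26: vr[E=3072/263] → run E
t=27: vr[E=3584/263] → run E
t=28: (idle)
t=29: (idle)
t=30: (idle)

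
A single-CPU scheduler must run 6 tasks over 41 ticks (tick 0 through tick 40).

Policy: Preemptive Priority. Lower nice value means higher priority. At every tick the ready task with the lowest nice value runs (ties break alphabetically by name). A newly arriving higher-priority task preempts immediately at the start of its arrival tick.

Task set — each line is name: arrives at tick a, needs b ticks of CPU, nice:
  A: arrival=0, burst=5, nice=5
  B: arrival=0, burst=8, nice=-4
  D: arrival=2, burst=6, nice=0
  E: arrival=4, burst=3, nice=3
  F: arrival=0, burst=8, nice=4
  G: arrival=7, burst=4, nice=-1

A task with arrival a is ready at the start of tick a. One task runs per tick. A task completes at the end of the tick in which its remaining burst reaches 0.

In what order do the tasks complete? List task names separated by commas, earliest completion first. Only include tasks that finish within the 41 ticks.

t=0: ready={A,B,F} → run B
t=1: ready={A,B,F} → run B
t=2: ready={A,B,D,F} → run B
t=3: ready={A,B,D,F} → run B
t=4: ready={A,B,D,E,F} → run B
t=5: ready={A,B,D,E,F} → run B
t=6: ready={A,B,D,E,F} → run B
t=7: ready={A,B,D,E,F,G} → run B
t=8: ready={A,D,E,F,G} → run G
t=9: ready={A,D,E,F,G} → run G
t=10: ready={A,D,E,F,G} → run G
t=11: ready={A,D,E,F,G} → run G
t=12: ready={A,D,E,F} → run D
t=13: ready={A,D,E,F} → run D
t=14: ready={A,D,E,F} → run D
t=15: ready={A,D,E,F} → run D
t=16: ready={A,D,E,F} → run D
t=17: ready={A,D,E,F} → run D
t=18: ready={A,E,F} → run E
t=19: ready={A,E,F} → run E
t=20: ready={A,E,F} → run E
t=21: ready={A,F} → run F
t=22: ready={A,F} → run F
t=23: ready={A,F} → run F
t=24: ready={A,F} → run F
t=25: ready={A,F} → run F
t=26: ready={A,F} → run F
t=27: ready={A,F} → run F
t=28: ready={A,F} → run F
t=29: ready={A} → run A
t=30: ready={A} → run A
t=31: ready={A} → run A
t=32: ready={A} → run A
t=33: ready={A} → run A
t=34: (idle)
t=35: (idle)
t=36: (idle)
t=37: (idle)
t=38: (idle)
t=39: (idle)
t=40: (idle)

completion order = B, G, D, E, F, A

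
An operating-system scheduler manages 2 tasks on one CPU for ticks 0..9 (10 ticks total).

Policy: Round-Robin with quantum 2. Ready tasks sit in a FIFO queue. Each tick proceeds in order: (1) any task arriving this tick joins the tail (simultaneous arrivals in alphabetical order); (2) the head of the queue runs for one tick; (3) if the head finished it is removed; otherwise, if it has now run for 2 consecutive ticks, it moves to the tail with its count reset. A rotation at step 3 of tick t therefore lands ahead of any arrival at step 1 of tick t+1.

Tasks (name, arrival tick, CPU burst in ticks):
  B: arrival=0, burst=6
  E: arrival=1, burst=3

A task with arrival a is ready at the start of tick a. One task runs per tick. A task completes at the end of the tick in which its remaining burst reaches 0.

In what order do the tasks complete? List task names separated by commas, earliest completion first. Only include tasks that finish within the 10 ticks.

completion order = E, B

t=0: queue=[B] q_used=0 → run B
t=1: queue=[B,E] q_used=1 → run B
t=2: queue=[E,B] q_used=0 → run E
t=3: queue=[E,B] q_used=1 → run E
t=4: queue=[B,E] q_used=0 → run B
t=5: queue=[B,E] q_used=1 → run B
t=6: queue=[E,B] q_used=0 → run E
t=7: queue=[B] q_used=0 → run B
t=8: queue=[B] q_used=1 → run B
t=9: (idle)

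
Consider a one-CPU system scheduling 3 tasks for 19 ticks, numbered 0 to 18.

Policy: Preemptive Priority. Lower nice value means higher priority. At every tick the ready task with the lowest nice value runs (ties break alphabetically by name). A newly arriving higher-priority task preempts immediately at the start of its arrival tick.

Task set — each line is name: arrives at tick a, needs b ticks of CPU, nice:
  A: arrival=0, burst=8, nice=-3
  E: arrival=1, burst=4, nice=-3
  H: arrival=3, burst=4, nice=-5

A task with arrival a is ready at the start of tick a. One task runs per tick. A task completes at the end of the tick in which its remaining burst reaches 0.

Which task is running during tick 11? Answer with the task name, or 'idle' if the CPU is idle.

running at tick 11 = A

t=0: ready={A} → run A
t=1: ready={A,E} → run A
t=2: ready={A,E} → run A
t=3: ready={A,E,H} → run H
t=4: ready={A,E,H} → run H
t=5: ready={A,E,H} → run H
t=6: ready={A,E,H} → run H
t=7: ready={A,E} → run A
t=8: ready={A,E} → run A
t=9: ready={A,E} → run A
t=10: ready={A,E} → run A
t=11: ready={A,E} → run A
t=12: ready={E} → run E
t=13: ready={E} → run E
t=14: ready={E} → run E
t=15: ready={E} → run E
t=16: (idle)
t=17: (idle)
t=18: (idle)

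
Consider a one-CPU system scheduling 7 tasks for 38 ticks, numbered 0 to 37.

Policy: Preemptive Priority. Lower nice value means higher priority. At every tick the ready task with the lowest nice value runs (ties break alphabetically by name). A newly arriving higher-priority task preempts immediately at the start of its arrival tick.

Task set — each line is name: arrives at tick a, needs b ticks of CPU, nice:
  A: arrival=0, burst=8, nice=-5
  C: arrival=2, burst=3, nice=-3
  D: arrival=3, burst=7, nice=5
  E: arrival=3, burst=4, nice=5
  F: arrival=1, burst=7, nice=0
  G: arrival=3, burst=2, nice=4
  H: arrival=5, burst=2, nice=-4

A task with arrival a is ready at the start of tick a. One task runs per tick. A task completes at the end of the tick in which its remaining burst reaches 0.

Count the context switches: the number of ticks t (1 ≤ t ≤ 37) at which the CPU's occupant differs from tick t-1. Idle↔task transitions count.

t=0: ready={A} → run A
t=1: ready={A,F} → run A
t=2: ready={A,C,F} → run A
t=3: ready={A,C,D,E,F,G} → run A
t=4: ready={A,C,D,E,F,G} → run A
t=5: ready={A,C,D,E,F,G,H} → run A
t=6: ready={A,C,D,E,F,G,H} → run A
t=7: ready={A,C,D,E,F,G,H} → run A
t=8: ready={C,D,E,F,G,H} → run H
t=9: ready={C,D,E,F,G,H} → run H
t=10: ready={C,D,E,F,G} → run C
t=11: ready={C,D,E,F,G} → run C
t=12: ready={C,D,E,F,G} → run C
t=13: ready={D,E,F,G} → run F
t=14: ready={D,E,F,G} → run F
t=15: ready={D,E,F,G} → run F
t=16: ready={D,E,F,G} → run F
t=17: ready={D,E,F,G} → run F
t=18: ready={D,E,F,G} → run F
t=19: ready={D,E,F,G} → run F
t=20: ready={D,E,G} → run G
t=21: ready={D,E,G} → run G
t=22: ready={D,E} → run D
t=23: ready={D,E} → run D
t=24: ready={D,E} → run D
t=25: ready={D,E} → run D
t=26: ready={D,E} → run D
t=27: ready={D,E} → run D
t=28: ready={D,E} → run D
t=29: ready={E} → run E
t=30: ready={E} → run E
t=31: ready={E} → run E
t=32: ready={E} → run E
t=33: (idle)
t=34: (idle)
t=35: (idle)
t=36: (idle)
t=37: (idle)

context switches = 7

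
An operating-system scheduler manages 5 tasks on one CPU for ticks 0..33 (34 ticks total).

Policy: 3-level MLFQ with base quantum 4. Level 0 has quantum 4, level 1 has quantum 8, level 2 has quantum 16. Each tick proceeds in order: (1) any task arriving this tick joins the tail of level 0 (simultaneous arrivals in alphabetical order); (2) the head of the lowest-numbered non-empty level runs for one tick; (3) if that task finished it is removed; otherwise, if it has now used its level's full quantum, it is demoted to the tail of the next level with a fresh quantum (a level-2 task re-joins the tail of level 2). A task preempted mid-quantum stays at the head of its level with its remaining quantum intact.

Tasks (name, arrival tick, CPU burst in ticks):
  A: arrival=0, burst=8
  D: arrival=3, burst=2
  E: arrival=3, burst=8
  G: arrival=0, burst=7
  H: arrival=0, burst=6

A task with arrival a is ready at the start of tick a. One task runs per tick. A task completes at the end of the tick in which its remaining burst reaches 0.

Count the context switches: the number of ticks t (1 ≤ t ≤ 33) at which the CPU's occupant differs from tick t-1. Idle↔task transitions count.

t=0: L0/L1/L2 = AGH/-/- → run A
t=1: L0/L1/L2 = AGH/-/- → run A
t=2: L0/L1/L2 = AGH/-/- → run A
t=3: L0/L1/L2 = AGHDE/-/- → run A
t=4: L0/L1/L2 = GHDE/A/- → run G
t=5: L0/L1/L2 = GHDE/A/- → run G
t=6: L0/L1/L2 = GHDE/A/- → run G
t=7: L0/L1/L2 = GHDE/A/- → run G
t=8: L0/L1/L2 = HDE/AG/- → run H
t=9: L0/L1/L2 = HDE/AG/- → run H
t=10: L0/L1/L2 = HDE/AG/- → run H
t=11: L0/L1/L2 = HDE/AG/- → run H
t=12: L0/L1/L2 = DE/AGH/- → run D
t=13: L0/L1/L2 = DE/AGH/- → run D
t=14: L0/L1/L2 = E/AGH/- → run E
t=15: L0/L1/L2 = E/AGH/- → run E
t=16: L0/L1/L2 = E/AGH/- → run E
t=17: L0/L1/L2 = E/AGH/- → run E
t=18: L0/L1/L2 = -/AGHE/- → run A
t=19: L0/L1/L2 = -/AGHE/- → run A
t=20: L0/L1/L2 = -/AGHE/- → run A
t=21: L0/L1/L2 = -/AGHE/- → run A
t=22: L0/L1/L2 = -/GHE/- → run G
t=23: L0/L1/L2 = -/GHE/- → run G
t=24: L0/L1/L2 = -/GHE/- → run G
t=25: L0/L1/L2 = -/HE/- → run H
t=26: L0/L1/L2 = -/HE/- → run H
t=27: L0/L1/L2 = -/E/- → run E
t=28: L0/L1/L2 = -/E/- → run E
t=29: L0/L1/L2 = -/E/- → run E
t=30: L0/L1/L2 = -/E/- → run E
t=31: (idle)
t=32: (idle)
t=33: (idle)

context switches = 9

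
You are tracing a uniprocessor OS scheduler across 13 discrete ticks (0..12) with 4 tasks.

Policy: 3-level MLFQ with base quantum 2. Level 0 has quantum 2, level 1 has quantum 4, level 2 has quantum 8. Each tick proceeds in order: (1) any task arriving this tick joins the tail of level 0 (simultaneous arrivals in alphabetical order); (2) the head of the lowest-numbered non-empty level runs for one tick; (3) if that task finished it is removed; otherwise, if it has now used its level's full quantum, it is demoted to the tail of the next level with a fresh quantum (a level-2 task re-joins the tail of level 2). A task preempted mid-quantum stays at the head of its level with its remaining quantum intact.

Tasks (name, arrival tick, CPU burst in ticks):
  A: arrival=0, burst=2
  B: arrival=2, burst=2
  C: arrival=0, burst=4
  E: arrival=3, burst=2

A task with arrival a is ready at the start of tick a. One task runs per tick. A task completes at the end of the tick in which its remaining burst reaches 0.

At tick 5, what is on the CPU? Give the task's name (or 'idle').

running at tick 5 = B

t=0: L0/L1/L2 = AC/-/- → run A
t=1: L0/L1/L2 = AC/-/- → run A
t=2: L0/L1/L2 = CB/-/- → run C
t=3: L0/L1/L2 = CBE/-/- → run C
t=4: L0/L1/L2 = BE/C/- → run B
t=5: L0/L1/L2 = BE/C/- → run B
t=6: L0/L1/L2 = E/C/- → run E
t=7: L0/L1/L2 = E/C/- → run E
t=8: L0/L1/L2 = -/C/- → run C
t=9: L0/L1/L2 = -/C/- → run C
t=10: (idle)
t=11: (idle)
t=12: (idle)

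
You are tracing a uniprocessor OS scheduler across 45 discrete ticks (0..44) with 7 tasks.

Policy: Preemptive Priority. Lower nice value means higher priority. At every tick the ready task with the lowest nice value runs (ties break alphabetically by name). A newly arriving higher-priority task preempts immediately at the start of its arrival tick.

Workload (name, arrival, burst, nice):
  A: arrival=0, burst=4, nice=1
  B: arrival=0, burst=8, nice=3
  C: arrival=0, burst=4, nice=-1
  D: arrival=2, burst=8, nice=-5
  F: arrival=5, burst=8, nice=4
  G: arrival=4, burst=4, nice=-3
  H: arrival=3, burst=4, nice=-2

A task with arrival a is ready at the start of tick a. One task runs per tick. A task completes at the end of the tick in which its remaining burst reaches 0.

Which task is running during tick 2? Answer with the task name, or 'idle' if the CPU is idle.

t=0: ready={A,B,C} → run C
t=1: ready={A,B,C} → run C
t=2: ready={A,B,C,D} → run D
t=3: ready={A,B,C,D,H} → run D
t=4: ready={A,B,C,D,G,H} → run D
t=5: ready={A,B,C,D,F,G,H} → run D
t=6: ready={A,B,C,D,F,G,H} → run D
t=7: ready={A,B,C,D,F,G,H} → run D
t=8: ready={A,B,C,D,F,G,H} → run D
t=9: ready={A,B,C,D,F,G,H} → run D
t=10: ready={A,B,C,F,G,H} → run G
t=11: ready={A,B,C,F,G,H} → run G
t=12: ready={A,B,C,F,G,H} → run G
t=13: ready={A,B,C,F,G,H} → run G
t=14: ready={A,B,C,F,H} → run H
t=15: ready={A,B,C,F,H} → run H
t=16: ready={A,B,C,F,H} → run H
t=17: ready={A,B,C,F,H} → run H
t=18: ready={A,B,C,F} → run C
t=19: ready={A,B,C,F} → run C
t=20: ready={A,B,F} → run A
t=21: ready={A,B,F} → run A
t=22: ready={A,B,F} → run A
t=23: ready={A,B,F} → run A
t=24: ready={B,F} → run B
t=25: ready={B,F} → run B
t=26: ready={B,F} → run B
t=27: ready={B,F} → run B
t=28: ready={B,F} → run B
t=29: ready={B,F} → run B
t=30: ready={B,F} → run B
t=31: ready={B,F} → run B
t=32: ready={F} → run F
t=33: ready={F} → run F
t=34: ready={F} → run F
t=35: ready={F} → run F
t=36: ready={F} → run F
t=37: ready={F} → run F
t=38: ready={F} → run F
t=39: ready={F} → run F
t=40: (idle)
t=41: (idle)
t=42: (idle)
t=43: (idle)
t=44: (idle)

running at tick 2 = D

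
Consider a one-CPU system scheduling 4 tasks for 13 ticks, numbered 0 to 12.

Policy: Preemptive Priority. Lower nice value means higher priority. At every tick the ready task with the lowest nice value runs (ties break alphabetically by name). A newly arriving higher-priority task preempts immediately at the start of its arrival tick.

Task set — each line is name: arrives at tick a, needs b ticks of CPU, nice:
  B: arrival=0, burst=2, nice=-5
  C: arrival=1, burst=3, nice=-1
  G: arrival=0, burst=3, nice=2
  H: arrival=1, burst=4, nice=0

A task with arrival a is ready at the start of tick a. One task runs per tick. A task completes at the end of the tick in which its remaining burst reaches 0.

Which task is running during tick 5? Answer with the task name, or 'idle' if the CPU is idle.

t=0: ready={B,G} → run B
t=1: ready={B,C,G,H} → run B
t=2: ready={C,G,H} → run C
t=3: ready={C,G,H} → run C
t=4: ready={C,G,H} → run C
t=5: ready={G,H} → run H
t=6: ready={G,H} → run H
t=7: ready={G,H} → run H
t=8: ready={G,H} → run H
t=9: ready={G} → run G
t=10: ready={G} → run G
t=11: ready={G} → run G
t=12: (idle)

running at tick 5 = H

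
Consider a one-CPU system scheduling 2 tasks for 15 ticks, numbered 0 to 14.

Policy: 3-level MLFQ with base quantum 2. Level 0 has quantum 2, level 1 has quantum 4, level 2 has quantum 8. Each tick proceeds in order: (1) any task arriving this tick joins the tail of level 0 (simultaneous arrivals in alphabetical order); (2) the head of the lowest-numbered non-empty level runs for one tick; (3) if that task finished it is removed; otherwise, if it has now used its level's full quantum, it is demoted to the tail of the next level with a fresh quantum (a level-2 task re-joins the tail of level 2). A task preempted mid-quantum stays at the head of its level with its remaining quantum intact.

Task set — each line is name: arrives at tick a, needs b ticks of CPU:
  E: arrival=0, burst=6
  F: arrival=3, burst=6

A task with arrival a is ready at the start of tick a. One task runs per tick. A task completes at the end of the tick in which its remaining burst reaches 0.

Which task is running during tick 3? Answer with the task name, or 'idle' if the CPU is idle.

t=0: L0/L1/L2 = E/-/- → run E
t=1: L0/L1/L2 = E/-/- → run E
t=2: L0/L1/L2 = -/E/- → run E
t=3: L0/L1/L2 = F/E/- → run F
t=4: L0/L1/L2 = F/E/- → run F
t=5: L0/L1/L2 = -/EF/- → run E
t=6: L0/L1/L2 = -/EF/- → run E
t=7: L0/L1/L2 = -/EF/- → run E
t=8: L0/L1/L2 = -/F/- → run F
t=9: L0/L1/L2 = -/F/- → run F
t=10: L0/L1/L2 = -/F/- → run F
t=11: L0/L1/L2 = -/F/- → run F
t=12: (idle)
t=13: (idle)
t=14: (idle)

running at tick 3 = F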